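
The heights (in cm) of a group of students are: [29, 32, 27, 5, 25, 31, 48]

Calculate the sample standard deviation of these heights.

12.6811

Step 1: Compute the mean: 28.1429
Step 2: Sum of squared deviations from the mean: 964.8571
Step 3: Sample variance = 964.8571 / 6 = 160.8095
Step 4: Standard deviation = sqrt(160.8095) = 12.6811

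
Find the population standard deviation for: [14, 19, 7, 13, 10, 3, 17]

5.1942

Step 1: Compute the mean: 11.8571
Step 2: Sum of squared deviations from the mean: 188.8571
Step 3: Population variance = 188.8571 / 7 = 26.9796
Step 4: Standard deviation = sqrt(26.9796) = 5.1942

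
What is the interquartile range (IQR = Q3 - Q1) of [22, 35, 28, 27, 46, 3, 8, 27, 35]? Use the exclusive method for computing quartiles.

20

Step 1: Sort the data: [3, 8, 22, 27, 27, 28, 35, 35, 46]
Step 2: n = 9
Step 3: Using the exclusive quartile method:
  Q1 = 15
  Q2 (median) = 27
  Q3 = 35
  IQR = Q3 - Q1 = 35 - 15 = 20
Step 4: IQR = 20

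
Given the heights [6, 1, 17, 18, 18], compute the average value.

12

Step 1: Sum all values: 6 + 1 + 17 + 18 + 18 = 60
Step 2: Count the number of values: n = 5
Step 3: Mean = sum / n = 60 / 5 = 12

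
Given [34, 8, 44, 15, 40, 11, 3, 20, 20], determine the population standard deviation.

13.687

Step 1: Compute the mean: 21.6667
Step 2: Sum of squared deviations from the mean: 1686
Step 3: Population variance = 1686 / 9 = 187.3333
Step 4: Standard deviation = sqrt(187.3333) = 13.687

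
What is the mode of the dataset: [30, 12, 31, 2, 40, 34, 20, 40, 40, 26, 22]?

40

Step 1: Count the frequency of each value:
  2: appears 1 time(s)
  12: appears 1 time(s)
  20: appears 1 time(s)
  22: appears 1 time(s)
  26: appears 1 time(s)
  30: appears 1 time(s)
  31: appears 1 time(s)
  34: appears 1 time(s)
  40: appears 3 time(s)
Step 2: The value 40 appears most frequently (3 times).
Step 3: Mode = 40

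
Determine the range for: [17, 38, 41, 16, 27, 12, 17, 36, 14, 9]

32

Step 1: Identify the maximum value: max = 41
Step 2: Identify the minimum value: min = 9
Step 3: Range = max - min = 41 - 9 = 32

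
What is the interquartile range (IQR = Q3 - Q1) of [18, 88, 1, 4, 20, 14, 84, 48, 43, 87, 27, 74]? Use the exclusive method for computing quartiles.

66.5

Step 1: Sort the data: [1, 4, 14, 18, 20, 27, 43, 48, 74, 84, 87, 88]
Step 2: n = 12
Step 3: Using the exclusive quartile method:
  Q1 = 15
  Q2 (median) = 35
  Q3 = 81.5
  IQR = Q3 - Q1 = 81.5 - 15 = 66.5
Step 4: IQR = 66.5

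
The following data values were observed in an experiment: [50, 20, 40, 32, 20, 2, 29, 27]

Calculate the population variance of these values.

181

Step 1: Compute the mean: (50 + 20 + 40 + 32 + 20 + 2 + 29 + 27) / 8 = 27.5
Step 2: Compute squared deviations from the mean:
  (50 - 27.5)^2 = 506.25
  (20 - 27.5)^2 = 56.25
  (40 - 27.5)^2 = 156.25
  (32 - 27.5)^2 = 20.25
  (20 - 27.5)^2 = 56.25
  (2 - 27.5)^2 = 650.25
  (29 - 27.5)^2 = 2.25
  (27 - 27.5)^2 = 0.25
Step 3: Sum of squared deviations = 1448
Step 4: Population variance = 1448 / 8 = 181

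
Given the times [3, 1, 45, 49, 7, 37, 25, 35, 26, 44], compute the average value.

27.2

Step 1: Sum all values: 3 + 1 + 45 + 49 + 7 + 37 + 25 + 35 + 26 + 44 = 272
Step 2: Count the number of values: n = 10
Step 3: Mean = sum / n = 272 / 10 = 27.2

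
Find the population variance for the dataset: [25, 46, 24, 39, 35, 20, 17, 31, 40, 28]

79.45

Step 1: Compute the mean: (25 + 46 + 24 + 39 + 35 + 20 + 17 + 31 + 40 + 28) / 10 = 30.5
Step 2: Compute squared deviations from the mean:
  (25 - 30.5)^2 = 30.25
  (46 - 30.5)^2 = 240.25
  (24 - 30.5)^2 = 42.25
  (39 - 30.5)^2 = 72.25
  (35 - 30.5)^2 = 20.25
  (20 - 30.5)^2 = 110.25
  (17 - 30.5)^2 = 182.25
  (31 - 30.5)^2 = 0.25
  (40 - 30.5)^2 = 90.25
  (28 - 30.5)^2 = 6.25
Step 3: Sum of squared deviations = 794.5
Step 4: Population variance = 794.5 / 10 = 79.45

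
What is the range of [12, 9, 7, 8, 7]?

5

Step 1: Identify the maximum value: max = 12
Step 2: Identify the minimum value: min = 7
Step 3: Range = max - min = 12 - 7 = 5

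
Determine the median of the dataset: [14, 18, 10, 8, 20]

14

Step 1: Sort the data in ascending order: [8, 10, 14, 18, 20]
Step 2: The number of values is n = 5.
Step 3: Since n is odd, the median is the middle value at position 3: 14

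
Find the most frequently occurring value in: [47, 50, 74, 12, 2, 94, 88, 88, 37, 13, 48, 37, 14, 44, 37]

37

Step 1: Count the frequency of each value:
  2: appears 1 time(s)
  12: appears 1 time(s)
  13: appears 1 time(s)
  14: appears 1 time(s)
  37: appears 3 time(s)
  44: appears 1 time(s)
  47: appears 1 time(s)
  48: appears 1 time(s)
  50: appears 1 time(s)
  74: appears 1 time(s)
  88: appears 2 time(s)
  94: appears 1 time(s)
Step 2: The value 37 appears most frequently (3 times).
Step 3: Mode = 37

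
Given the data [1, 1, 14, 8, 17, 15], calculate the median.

11

Step 1: Sort the data in ascending order: [1, 1, 8, 14, 15, 17]
Step 2: The number of values is n = 6.
Step 3: Since n is even, the median is the average of positions 3 and 4:
  Median = (8 + 14) / 2 = 11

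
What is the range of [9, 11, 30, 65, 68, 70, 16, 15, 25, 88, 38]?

79

Step 1: Identify the maximum value: max = 88
Step 2: Identify the minimum value: min = 9
Step 3: Range = max - min = 88 - 9 = 79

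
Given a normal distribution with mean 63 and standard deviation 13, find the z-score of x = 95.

2.4615

Step 1: Recall the z-score formula: z = (x - mu) / sigma
Step 2: Substitute values: z = (95 - 63) / 13
Step 3: z = 32 / 13 = 2.4615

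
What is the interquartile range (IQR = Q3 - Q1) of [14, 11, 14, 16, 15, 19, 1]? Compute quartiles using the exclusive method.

5

Step 1: Sort the data: [1, 11, 14, 14, 15, 16, 19]
Step 2: n = 7
Step 3: Using the exclusive quartile method:
  Q1 = 11
  Q2 (median) = 14
  Q3 = 16
  IQR = Q3 - Q1 = 16 - 11 = 5
Step 4: IQR = 5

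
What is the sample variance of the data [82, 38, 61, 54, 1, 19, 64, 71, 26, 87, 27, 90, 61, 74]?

758.3791

Step 1: Compute the mean: (82 + 38 + 61 + 54 + 1 + 19 + 64 + 71 + 26 + 87 + 27 + 90 + 61 + 74) / 14 = 53.9286
Step 2: Compute squared deviations from the mean:
  (82 - 53.9286)^2 = 788.0051
  (38 - 53.9286)^2 = 253.7194
  (61 - 53.9286)^2 = 50.0051
  (54 - 53.9286)^2 = 0.0051
  (1 - 53.9286)^2 = 2801.4337
  (19 - 53.9286)^2 = 1220.0051
  (64 - 53.9286)^2 = 101.4337
  (71 - 53.9286)^2 = 291.4337
  (26 - 53.9286)^2 = 780.0051
  (87 - 53.9286)^2 = 1093.7194
  (27 - 53.9286)^2 = 725.148
  (90 - 53.9286)^2 = 1301.148
  (61 - 53.9286)^2 = 50.0051
  (74 - 53.9286)^2 = 402.8622
Step 3: Sum of squared deviations = 9858.9286
Step 4: Sample variance = 9858.9286 / 13 = 758.3791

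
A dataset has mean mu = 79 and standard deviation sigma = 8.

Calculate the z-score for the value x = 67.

-1.5

Step 1: Recall the z-score formula: z = (x - mu) / sigma
Step 2: Substitute values: z = (67 - 79) / 8
Step 3: z = -12 / 8 = -1.5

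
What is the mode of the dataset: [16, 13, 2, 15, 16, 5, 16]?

16

Step 1: Count the frequency of each value:
  2: appears 1 time(s)
  5: appears 1 time(s)
  13: appears 1 time(s)
  15: appears 1 time(s)
  16: appears 3 time(s)
Step 2: The value 16 appears most frequently (3 times).
Step 3: Mode = 16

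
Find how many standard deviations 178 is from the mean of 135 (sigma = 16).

2.6875

Step 1: Recall the z-score formula: z = (x - mu) / sigma
Step 2: Substitute values: z = (178 - 135) / 16
Step 3: z = 43 / 16 = 2.6875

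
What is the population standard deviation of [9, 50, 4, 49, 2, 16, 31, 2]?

19.0456

Step 1: Compute the mean: 20.375
Step 2: Sum of squared deviations from the mean: 2901.875
Step 3: Population variance = 2901.875 / 8 = 362.7344
Step 4: Standard deviation = sqrt(362.7344) = 19.0456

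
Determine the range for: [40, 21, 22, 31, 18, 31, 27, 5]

35

Step 1: Identify the maximum value: max = 40
Step 2: Identify the minimum value: min = 5
Step 3: Range = max - min = 40 - 5 = 35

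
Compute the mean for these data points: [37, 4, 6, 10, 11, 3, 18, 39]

16

Step 1: Sum all values: 37 + 4 + 6 + 10 + 11 + 3 + 18 + 39 = 128
Step 2: Count the number of values: n = 8
Step 3: Mean = sum / n = 128 / 8 = 16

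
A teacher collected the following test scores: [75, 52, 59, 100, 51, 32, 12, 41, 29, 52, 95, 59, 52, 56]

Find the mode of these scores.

52

Step 1: Count the frequency of each value:
  12: appears 1 time(s)
  29: appears 1 time(s)
  32: appears 1 time(s)
  41: appears 1 time(s)
  51: appears 1 time(s)
  52: appears 3 time(s)
  56: appears 1 time(s)
  59: appears 2 time(s)
  75: appears 1 time(s)
  95: appears 1 time(s)
  100: appears 1 time(s)
Step 2: The value 52 appears most frequently (3 times).
Step 3: Mode = 52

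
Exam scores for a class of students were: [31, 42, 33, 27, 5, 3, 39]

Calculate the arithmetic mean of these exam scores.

25.7143

Step 1: Sum all values: 31 + 42 + 33 + 27 + 5 + 3 + 39 = 180
Step 2: Count the number of values: n = 7
Step 3: Mean = sum / n = 180 / 7 = 25.7143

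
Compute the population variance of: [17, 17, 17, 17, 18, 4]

24.3333

Step 1: Compute the mean: (17 + 17 + 17 + 17 + 18 + 4) / 6 = 15
Step 2: Compute squared deviations from the mean:
  (17 - 15)^2 = 4
  (17 - 15)^2 = 4
  (17 - 15)^2 = 4
  (17 - 15)^2 = 4
  (18 - 15)^2 = 9
  (4 - 15)^2 = 121
Step 3: Sum of squared deviations = 146
Step 4: Population variance = 146 / 6 = 24.3333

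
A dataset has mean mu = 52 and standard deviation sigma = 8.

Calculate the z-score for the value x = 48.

-0.5

Step 1: Recall the z-score formula: z = (x - mu) / sigma
Step 2: Substitute values: z = (48 - 52) / 8
Step 3: z = -4 / 8 = -0.5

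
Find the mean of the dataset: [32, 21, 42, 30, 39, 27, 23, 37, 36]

31.8889

Step 1: Sum all values: 32 + 21 + 42 + 30 + 39 + 27 + 23 + 37 + 36 = 287
Step 2: Count the number of values: n = 9
Step 3: Mean = sum / n = 287 / 9 = 31.8889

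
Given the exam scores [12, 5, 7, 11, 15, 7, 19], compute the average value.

10.8571

Step 1: Sum all values: 12 + 5 + 7 + 11 + 15 + 7 + 19 = 76
Step 2: Count the number of values: n = 7
Step 3: Mean = sum / n = 76 / 7 = 10.8571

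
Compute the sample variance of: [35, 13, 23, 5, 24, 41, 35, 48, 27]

182.8611

Step 1: Compute the mean: (35 + 13 + 23 + 5 + 24 + 41 + 35 + 48 + 27) / 9 = 27.8889
Step 2: Compute squared deviations from the mean:
  (35 - 27.8889)^2 = 50.5679
  (13 - 27.8889)^2 = 221.679
  (23 - 27.8889)^2 = 23.9012
  (5 - 27.8889)^2 = 523.9012
  (24 - 27.8889)^2 = 15.1235
  (41 - 27.8889)^2 = 171.9012
  (35 - 27.8889)^2 = 50.5679
  (48 - 27.8889)^2 = 404.4568
  (27 - 27.8889)^2 = 0.7901
Step 3: Sum of squared deviations = 1462.8889
Step 4: Sample variance = 1462.8889 / 8 = 182.8611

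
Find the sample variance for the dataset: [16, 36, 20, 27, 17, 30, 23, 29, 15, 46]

96.9889

Step 1: Compute the mean: (16 + 36 + 20 + 27 + 17 + 30 + 23 + 29 + 15 + 46) / 10 = 25.9
Step 2: Compute squared deviations from the mean:
  (16 - 25.9)^2 = 98.01
  (36 - 25.9)^2 = 102.01
  (20 - 25.9)^2 = 34.81
  (27 - 25.9)^2 = 1.21
  (17 - 25.9)^2 = 79.21
  (30 - 25.9)^2 = 16.81
  (23 - 25.9)^2 = 8.41
  (29 - 25.9)^2 = 9.61
  (15 - 25.9)^2 = 118.81
  (46 - 25.9)^2 = 404.01
Step 3: Sum of squared deviations = 872.9
Step 4: Sample variance = 872.9 / 9 = 96.9889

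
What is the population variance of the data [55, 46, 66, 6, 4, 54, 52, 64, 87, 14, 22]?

675.6529

Step 1: Compute the mean: (55 + 46 + 66 + 6 + 4 + 54 + 52 + 64 + 87 + 14 + 22) / 11 = 42.7273
Step 2: Compute squared deviations from the mean:
  (55 - 42.7273)^2 = 150.6198
  (46 - 42.7273)^2 = 10.7107
  (66 - 42.7273)^2 = 541.6198
  (6 - 42.7273)^2 = 1348.8926
  (4 - 42.7273)^2 = 1499.8017
  (54 - 42.7273)^2 = 127.0744
  (52 - 42.7273)^2 = 85.9835
  (64 - 42.7273)^2 = 452.5289
  (87 - 42.7273)^2 = 1960.0744
  (14 - 42.7273)^2 = 825.2562
  (22 - 42.7273)^2 = 429.6198
Step 3: Sum of squared deviations = 7432.1818
Step 4: Population variance = 7432.1818 / 11 = 675.6529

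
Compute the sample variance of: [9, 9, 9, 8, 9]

0.2

Step 1: Compute the mean: (9 + 9 + 9 + 8 + 9) / 5 = 8.8
Step 2: Compute squared deviations from the mean:
  (9 - 8.8)^2 = 0.04
  (9 - 8.8)^2 = 0.04
  (9 - 8.8)^2 = 0.04
  (8 - 8.8)^2 = 0.64
  (9 - 8.8)^2 = 0.04
Step 3: Sum of squared deviations = 0.8
Step 4: Sample variance = 0.8 / 4 = 0.2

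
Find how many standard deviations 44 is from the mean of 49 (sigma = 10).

-0.5

Step 1: Recall the z-score formula: z = (x - mu) / sigma
Step 2: Substitute values: z = (44 - 49) / 10
Step 3: z = -5 / 10 = -0.5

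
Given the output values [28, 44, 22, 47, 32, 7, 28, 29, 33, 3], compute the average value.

27.3

Step 1: Sum all values: 28 + 44 + 22 + 47 + 32 + 7 + 28 + 29 + 33 + 3 = 273
Step 2: Count the number of values: n = 10
Step 3: Mean = sum / n = 273 / 10 = 27.3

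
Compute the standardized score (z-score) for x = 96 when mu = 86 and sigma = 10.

1

Step 1: Recall the z-score formula: z = (x - mu) / sigma
Step 2: Substitute values: z = (96 - 86) / 10
Step 3: z = 10 / 10 = 1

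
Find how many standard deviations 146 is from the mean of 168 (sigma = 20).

-1.1

Step 1: Recall the z-score formula: z = (x - mu) / sigma
Step 2: Substitute values: z = (146 - 168) / 20
Step 3: z = -22 / 20 = -1.1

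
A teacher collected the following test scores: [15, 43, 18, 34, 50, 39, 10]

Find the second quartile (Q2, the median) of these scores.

34

Step 1: Sort the data: [10, 15, 18, 34, 39, 43, 50]
Step 2: n = 7
Step 3: Q2 is the median. Since n is odd, it is the middle value at position 4: 34
Step 4: Q2 = 34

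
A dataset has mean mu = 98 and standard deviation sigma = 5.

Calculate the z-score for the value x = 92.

-1.2

Step 1: Recall the z-score formula: z = (x - mu) / sigma
Step 2: Substitute values: z = (92 - 98) / 5
Step 3: z = -6 / 5 = -1.2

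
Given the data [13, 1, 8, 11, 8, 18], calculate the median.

9.5

Step 1: Sort the data in ascending order: [1, 8, 8, 11, 13, 18]
Step 2: The number of values is n = 6.
Step 3: Since n is even, the median is the average of positions 3 and 4:
  Median = (8 + 11) / 2 = 9.5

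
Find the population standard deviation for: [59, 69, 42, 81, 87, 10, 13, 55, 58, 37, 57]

23.5151

Step 1: Compute the mean: 51.6364
Step 2: Sum of squared deviations from the mean: 6082.5455
Step 3: Population variance = 6082.5455 / 11 = 552.9587
Step 4: Standard deviation = sqrt(552.9587) = 23.5151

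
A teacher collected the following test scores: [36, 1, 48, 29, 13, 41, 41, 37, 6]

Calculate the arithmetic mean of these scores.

28

Step 1: Sum all values: 36 + 1 + 48 + 29 + 13 + 41 + 41 + 37 + 6 = 252
Step 2: Count the number of values: n = 9
Step 3: Mean = sum / n = 252 / 9 = 28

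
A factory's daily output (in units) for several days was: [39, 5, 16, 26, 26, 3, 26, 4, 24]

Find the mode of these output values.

26

Step 1: Count the frequency of each value:
  3: appears 1 time(s)
  4: appears 1 time(s)
  5: appears 1 time(s)
  16: appears 1 time(s)
  24: appears 1 time(s)
  26: appears 3 time(s)
  39: appears 1 time(s)
Step 2: The value 26 appears most frequently (3 times).
Step 3: Mode = 26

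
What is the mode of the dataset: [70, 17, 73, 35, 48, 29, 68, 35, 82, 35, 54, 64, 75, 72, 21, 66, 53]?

35

Step 1: Count the frequency of each value:
  17: appears 1 time(s)
  21: appears 1 time(s)
  29: appears 1 time(s)
  35: appears 3 time(s)
  48: appears 1 time(s)
  53: appears 1 time(s)
  54: appears 1 time(s)
  64: appears 1 time(s)
  66: appears 1 time(s)
  68: appears 1 time(s)
  70: appears 1 time(s)
  72: appears 1 time(s)
  73: appears 1 time(s)
  75: appears 1 time(s)
  82: appears 1 time(s)
Step 2: The value 35 appears most frequently (3 times).
Step 3: Mode = 35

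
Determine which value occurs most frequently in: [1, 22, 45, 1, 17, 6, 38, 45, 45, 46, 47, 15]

45

Step 1: Count the frequency of each value:
  1: appears 2 time(s)
  6: appears 1 time(s)
  15: appears 1 time(s)
  17: appears 1 time(s)
  22: appears 1 time(s)
  38: appears 1 time(s)
  45: appears 3 time(s)
  46: appears 1 time(s)
  47: appears 1 time(s)
Step 2: The value 45 appears most frequently (3 times).
Step 3: Mode = 45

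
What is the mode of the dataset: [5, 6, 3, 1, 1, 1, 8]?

1

Step 1: Count the frequency of each value:
  1: appears 3 time(s)
  3: appears 1 time(s)
  5: appears 1 time(s)
  6: appears 1 time(s)
  8: appears 1 time(s)
Step 2: The value 1 appears most frequently (3 times).
Step 3: Mode = 1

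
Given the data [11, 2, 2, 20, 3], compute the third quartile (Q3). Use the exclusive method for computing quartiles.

15.5

Step 1: Sort the data: [2, 2, 3, 11, 20]
Step 2: n = 5
Step 3: Using the exclusive quartile method:
  Q1 = 2
  Q2 (median) = 3
  Q3 = 15.5
  IQR = Q3 - Q1 = 15.5 - 2 = 13.5
Step 4: Q3 = 15.5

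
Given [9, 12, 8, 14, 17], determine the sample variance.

13.5

Step 1: Compute the mean: (9 + 12 + 8 + 14 + 17) / 5 = 12
Step 2: Compute squared deviations from the mean:
  (9 - 12)^2 = 9
  (12 - 12)^2 = 0
  (8 - 12)^2 = 16
  (14 - 12)^2 = 4
  (17 - 12)^2 = 25
Step 3: Sum of squared deviations = 54
Step 4: Sample variance = 54 / 4 = 13.5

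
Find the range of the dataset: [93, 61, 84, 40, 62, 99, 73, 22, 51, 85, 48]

77

Step 1: Identify the maximum value: max = 99
Step 2: Identify the minimum value: min = 22
Step 3: Range = max - min = 99 - 22 = 77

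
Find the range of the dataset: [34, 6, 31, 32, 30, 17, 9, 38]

32

Step 1: Identify the maximum value: max = 38
Step 2: Identify the minimum value: min = 6
Step 3: Range = max - min = 38 - 6 = 32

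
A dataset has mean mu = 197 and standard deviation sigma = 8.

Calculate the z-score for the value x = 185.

-1.5

Step 1: Recall the z-score formula: z = (x - mu) / sigma
Step 2: Substitute values: z = (185 - 197) / 8
Step 3: z = -12 / 8 = -1.5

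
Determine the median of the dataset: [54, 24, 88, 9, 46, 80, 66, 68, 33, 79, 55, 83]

60.5

Step 1: Sort the data in ascending order: [9, 24, 33, 46, 54, 55, 66, 68, 79, 80, 83, 88]
Step 2: The number of values is n = 12.
Step 3: Since n is even, the median is the average of positions 6 and 7:
  Median = (55 + 66) / 2 = 60.5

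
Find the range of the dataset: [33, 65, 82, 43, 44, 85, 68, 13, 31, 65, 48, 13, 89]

76

Step 1: Identify the maximum value: max = 89
Step 2: Identify the minimum value: min = 13
Step 3: Range = max - min = 89 - 13 = 76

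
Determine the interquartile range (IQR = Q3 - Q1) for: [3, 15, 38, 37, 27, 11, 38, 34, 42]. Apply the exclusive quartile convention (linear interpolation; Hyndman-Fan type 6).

25

Step 1: Sort the data: [3, 11, 15, 27, 34, 37, 38, 38, 42]
Step 2: n = 9
Step 3: Using the exclusive quartile method:
  Q1 = 13
  Q2 (median) = 34
  Q3 = 38
  IQR = Q3 - Q1 = 38 - 13 = 25
Step 4: IQR = 25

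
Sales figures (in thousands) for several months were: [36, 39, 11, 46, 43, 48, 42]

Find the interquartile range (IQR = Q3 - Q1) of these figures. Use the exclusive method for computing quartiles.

10

Step 1: Sort the data: [11, 36, 39, 42, 43, 46, 48]
Step 2: n = 7
Step 3: Using the exclusive quartile method:
  Q1 = 36
  Q2 (median) = 42
  Q3 = 46
  IQR = Q3 - Q1 = 46 - 36 = 10
Step 4: IQR = 10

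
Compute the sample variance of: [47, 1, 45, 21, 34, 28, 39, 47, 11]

273.25

Step 1: Compute the mean: (47 + 1 + 45 + 21 + 34 + 28 + 39 + 47 + 11) / 9 = 30.3333
Step 2: Compute squared deviations from the mean:
  (47 - 30.3333)^2 = 277.7778
  (1 - 30.3333)^2 = 860.4444
  (45 - 30.3333)^2 = 215.1111
  (21 - 30.3333)^2 = 87.1111
  (34 - 30.3333)^2 = 13.4444
  (28 - 30.3333)^2 = 5.4444
  (39 - 30.3333)^2 = 75.1111
  (47 - 30.3333)^2 = 277.7778
  (11 - 30.3333)^2 = 373.7778
Step 3: Sum of squared deviations = 2186
Step 4: Sample variance = 2186 / 8 = 273.25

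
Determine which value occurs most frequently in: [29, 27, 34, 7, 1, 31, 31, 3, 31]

31

Step 1: Count the frequency of each value:
  1: appears 1 time(s)
  3: appears 1 time(s)
  7: appears 1 time(s)
  27: appears 1 time(s)
  29: appears 1 time(s)
  31: appears 3 time(s)
  34: appears 1 time(s)
Step 2: The value 31 appears most frequently (3 times).
Step 3: Mode = 31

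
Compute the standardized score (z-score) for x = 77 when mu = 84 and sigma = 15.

-0.4667

Step 1: Recall the z-score formula: z = (x - mu) / sigma
Step 2: Substitute values: z = (77 - 84) / 15
Step 3: z = -7 / 15 = -0.4667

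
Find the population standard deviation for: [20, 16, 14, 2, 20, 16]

6.0736

Step 1: Compute the mean: 14.6667
Step 2: Sum of squared deviations from the mean: 221.3333
Step 3: Population variance = 221.3333 / 6 = 36.8889
Step 4: Standard deviation = sqrt(36.8889) = 6.0736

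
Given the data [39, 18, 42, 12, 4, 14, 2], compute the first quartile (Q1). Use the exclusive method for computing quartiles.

4

Step 1: Sort the data: [2, 4, 12, 14, 18, 39, 42]
Step 2: n = 7
Step 3: Using the exclusive quartile method:
  Q1 = 4
  Q2 (median) = 14
  Q3 = 39
  IQR = Q3 - Q1 = 39 - 4 = 35
Step 4: Q1 = 4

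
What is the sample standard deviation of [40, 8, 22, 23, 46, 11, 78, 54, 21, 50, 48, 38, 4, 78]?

23.7201

Step 1: Compute the mean: 37.2143
Step 2: Sum of squared deviations from the mean: 7314.3571
Step 3: Sample variance = 7314.3571 / 13 = 562.6429
Step 4: Standard deviation = sqrt(562.6429) = 23.7201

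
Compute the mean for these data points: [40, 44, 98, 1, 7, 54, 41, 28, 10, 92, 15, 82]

42.6667

Step 1: Sum all values: 40 + 44 + 98 + 1 + 7 + 54 + 41 + 28 + 10 + 92 + 15 + 82 = 512
Step 2: Count the number of values: n = 12
Step 3: Mean = sum / n = 512 / 12 = 42.6667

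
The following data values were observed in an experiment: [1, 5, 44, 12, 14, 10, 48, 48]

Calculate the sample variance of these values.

409.9286

Step 1: Compute the mean: (1 + 5 + 44 + 12 + 14 + 10 + 48 + 48) / 8 = 22.75
Step 2: Compute squared deviations from the mean:
  (1 - 22.75)^2 = 473.0625
  (5 - 22.75)^2 = 315.0625
  (44 - 22.75)^2 = 451.5625
  (12 - 22.75)^2 = 115.5625
  (14 - 22.75)^2 = 76.5625
  (10 - 22.75)^2 = 162.5625
  (48 - 22.75)^2 = 637.5625
  (48 - 22.75)^2 = 637.5625
Step 3: Sum of squared deviations = 2869.5
Step 4: Sample variance = 2869.5 / 7 = 409.9286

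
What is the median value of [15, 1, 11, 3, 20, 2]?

7

Step 1: Sort the data in ascending order: [1, 2, 3, 11, 15, 20]
Step 2: The number of values is n = 6.
Step 3: Since n is even, the median is the average of positions 3 and 4:
  Median = (3 + 11) / 2 = 7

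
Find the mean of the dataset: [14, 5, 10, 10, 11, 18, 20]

12.5714

Step 1: Sum all values: 14 + 5 + 10 + 10 + 11 + 18 + 20 = 88
Step 2: Count the number of values: n = 7
Step 3: Mean = sum / n = 88 / 7 = 12.5714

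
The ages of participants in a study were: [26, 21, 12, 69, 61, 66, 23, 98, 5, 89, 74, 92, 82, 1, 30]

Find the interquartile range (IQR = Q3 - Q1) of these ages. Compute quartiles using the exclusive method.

61

Step 1: Sort the data: [1, 5, 12, 21, 23, 26, 30, 61, 66, 69, 74, 82, 89, 92, 98]
Step 2: n = 15
Step 3: Using the exclusive quartile method:
  Q1 = 21
  Q2 (median) = 61
  Q3 = 82
  IQR = Q3 - Q1 = 82 - 21 = 61
Step 4: IQR = 61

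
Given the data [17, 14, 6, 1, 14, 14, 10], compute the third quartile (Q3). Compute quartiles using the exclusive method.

14

Step 1: Sort the data: [1, 6, 10, 14, 14, 14, 17]
Step 2: n = 7
Step 3: Using the exclusive quartile method:
  Q1 = 6
  Q2 (median) = 14
  Q3 = 14
  IQR = Q3 - Q1 = 14 - 6 = 8
Step 4: Q3 = 14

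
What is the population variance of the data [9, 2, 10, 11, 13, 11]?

12.2222

Step 1: Compute the mean: (9 + 2 + 10 + 11 + 13 + 11) / 6 = 9.3333
Step 2: Compute squared deviations from the mean:
  (9 - 9.3333)^2 = 0.1111
  (2 - 9.3333)^2 = 53.7778
  (10 - 9.3333)^2 = 0.4444
  (11 - 9.3333)^2 = 2.7778
  (13 - 9.3333)^2 = 13.4444
  (11 - 9.3333)^2 = 2.7778
Step 3: Sum of squared deviations = 73.3333
Step 4: Population variance = 73.3333 / 6 = 12.2222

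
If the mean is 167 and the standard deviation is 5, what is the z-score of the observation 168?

0.2

Step 1: Recall the z-score formula: z = (x - mu) / sigma
Step 2: Substitute values: z = (168 - 167) / 5
Step 3: z = 1 / 5 = 0.2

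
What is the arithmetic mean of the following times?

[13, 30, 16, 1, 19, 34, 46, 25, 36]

24.4444

Step 1: Sum all values: 13 + 30 + 16 + 1 + 19 + 34 + 46 + 25 + 36 = 220
Step 2: Count the number of values: n = 9
Step 3: Mean = sum / n = 220 / 9 = 24.4444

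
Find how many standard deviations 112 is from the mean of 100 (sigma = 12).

1

Step 1: Recall the z-score formula: z = (x - mu) / sigma
Step 2: Substitute values: z = (112 - 100) / 12
Step 3: z = 12 / 12 = 1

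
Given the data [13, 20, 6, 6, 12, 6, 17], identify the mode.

6

Step 1: Count the frequency of each value:
  6: appears 3 time(s)
  12: appears 1 time(s)
  13: appears 1 time(s)
  17: appears 1 time(s)
  20: appears 1 time(s)
Step 2: The value 6 appears most frequently (3 times).
Step 3: Mode = 6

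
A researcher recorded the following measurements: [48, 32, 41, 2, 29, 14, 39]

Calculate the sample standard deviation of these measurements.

16.1629

Step 1: Compute the mean: 29.2857
Step 2: Sum of squared deviations from the mean: 1567.4286
Step 3: Sample variance = 1567.4286 / 6 = 261.2381
Step 4: Standard deviation = sqrt(261.2381) = 16.1629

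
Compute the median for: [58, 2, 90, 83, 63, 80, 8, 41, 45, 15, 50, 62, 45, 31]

47.5

Step 1: Sort the data in ascending order: [2, 8, 15, 31, 41, 45, 45, 50, 58, 62, 63, 80, 83, 90]
Step 2: The number of values is n = 14.
Step 3: Since n is even, the median is the average of positions 7 and 8:
  Median = (45 + 50) / 2 = 47.5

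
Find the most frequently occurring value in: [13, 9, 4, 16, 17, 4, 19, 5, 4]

4

Step 1: Count the frequency of each value:
  4: appears 3 time(s)
  5: appears 1 time(s)
  9: appears 1 time(s)
  13: appears 1 time(s)
  16: appears 1 time(s)
  17: appears 1 time(s)
  19: appears 1 time(s)
Step 2: The value 4 appears most frequently (3 times).
Step 3: Mode = 4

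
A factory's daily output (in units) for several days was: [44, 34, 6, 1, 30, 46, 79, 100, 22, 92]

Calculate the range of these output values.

99

Step 1: Identify the maximum value: max = 100
Step 2: Identify the minimum value: min = 1
Step 3: Range = max - min = 100 - 1 = 99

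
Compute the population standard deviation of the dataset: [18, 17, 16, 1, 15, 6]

6.3618

Step 1: Compute the mean: 12.1667
Step 2: Sum of squared deviations from the mean: 242.8333
Step 3: Population variance = 242.8333 / 6 = 40.4722
Step 4: Standard deviation = sqrt(40.4722) = 6.3618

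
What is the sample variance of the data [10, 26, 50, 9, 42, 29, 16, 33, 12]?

215.6944

Step 1: Compute the mean: (10 + 26 + 50 + 9 + 42 + 29 + 16 + 33 + 12) / 9 = 25.2222
Step 2: Compute squared deviations from the mean:
  (10 - 25.2222)^2 = 231.716
  (26 - 25.2222)^2 = 0.6049
  (50 - 25.2222)^2 = 613.9383
  (9 - 25.2222)^2 = 263.1605
  (42 - 25.2222)^2 = 281.4938
  (29 - 25.2222)^2 = 14.2716
  (16 - 25.2222)^2 = 85.0494
  (33 - 25.2222)^2 = 60.4938
  (12 - 25.2222)^2 = 174.8272
Step 3: Sum of squared deviations = 1725.5556
Step 4: Sample variance = 1725.5556 / 8 = 215.6944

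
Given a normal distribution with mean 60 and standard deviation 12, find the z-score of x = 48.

-1

Step 1: Recall the z-score formula: z = (x - mu) / sigma
Step 2: Substitute values: z = (48 - 60) / 12
Step 3: z = -12 / 12 = -1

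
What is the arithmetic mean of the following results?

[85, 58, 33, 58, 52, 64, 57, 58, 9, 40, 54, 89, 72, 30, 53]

54.1333

Step 1: Sum all values: 85 + 58 + 33 + 58 + 52 + 64 + 57 + 58 + 9 + 40 + 54 + 89 + 72 + 30 + 53 = 812
Step 2: Count the number of values: n = 15
Step 3: Mean = sum / n = 812 / 15 = 54.1333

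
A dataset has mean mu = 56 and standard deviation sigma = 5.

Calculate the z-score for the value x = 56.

0

Step 1: Recall the z-score formula: z = (x - mu) / sigma
Step 2: Substitute values: z = (56 - 56) / 5
Step 3: z = 0 / 5 = 0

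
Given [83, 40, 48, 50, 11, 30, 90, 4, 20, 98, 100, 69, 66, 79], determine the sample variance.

1033.7582

Step 1: Compute the mean: (83 + 40 + 48 + 50 + 11 + 30 + 90 + 4 + 20 + 98 + 100 + 69 + 66 + 79) / 14 = 56.2857
Step 2: Compute squared deviations from the mean:
  (83 - 56.2857)^2 = 713.6531
  (40 - 56.2857)^2 = 265.2245
  (48 - 56.2857)^2 = 68.6531
  (50 - 56.2857)^2 = 39.5102
  (11 - 56.2857)^2 = 2050.7959
  (30 - 56.2857)^2 = 690.9388
  (90 - 56.2857)^2 = 1136.6531
  (4 - 56.2857)^2 = 2733.7959
  (20 - 56.2857)^2 = 1316.6531
  (98 - 56.2857)^2 = 1740.0816
  (100 - 56.2857)^2 = 1910.9388
  (69 - 56.2857)^2 = 161.6531
  (66 - 56.2857)^2 = 94.3673
  (79 - 56.2857)^2 = 515.9388
Step 3: Sum of squared deviations = 13438.8571
Step 4: Sample variance = 13438.8571 / 13 = 1033.7582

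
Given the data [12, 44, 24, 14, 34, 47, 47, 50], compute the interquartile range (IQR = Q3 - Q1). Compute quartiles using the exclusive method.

30.5

Step 1: Sort the data: [12, 14, 24, 34, 44, 47, 47, 50]
Step 2: n = 8
Step 3: Using the exclusive quartile method:
  Q1 = 16.5
  Q2 (median) = 39
  Q3 = 47
  IQR = Q3 - Q1 = 47 - 16.5 = 30.5
Step 4: IQR = 30.5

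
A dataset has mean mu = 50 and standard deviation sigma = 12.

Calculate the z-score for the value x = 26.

-2

Step 1: Recall the z-score formula: z = (x - mu) / sigma
Step 2: Substitute values: z = (26 - 50) / 12
Step 3: z = -24 / 12 = -2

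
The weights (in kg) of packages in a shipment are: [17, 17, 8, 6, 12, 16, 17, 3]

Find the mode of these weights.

17

Step 1: Count the frequency of each value:
  3: appears 1 time(s)
  6: appears 1 time(s)
  8: appears 1 time(s)
  12: appears 1 time(s)
  16: appears 1 time(s)
  17: appears 3 time(s)
Step 2: The value 17 appears most frequently (3 times).
Step 3: Mode = 17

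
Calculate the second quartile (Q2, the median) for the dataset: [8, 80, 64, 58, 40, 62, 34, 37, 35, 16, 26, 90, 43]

40

Step 1: Sort the data: [8, 16, 26, 34, 35, 37, 40, 43, 58, 62, 64, 80, 90]
Step 2: n = 13
Step 3: Q2 is the median. Since n is odd, it is the middle value at position 7: 40
Step 4: Q2 = 40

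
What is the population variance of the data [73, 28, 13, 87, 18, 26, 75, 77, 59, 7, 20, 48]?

761.8542

Step 1: Compute the mean: (73 + 28 + 13 + 87 + 18 + 26 + 75 + 77 + 59 + 7 + 20 + 48) / 12 = 44.25
Step 2: Compute squared deviations from the mean:
  (73 - 44.25)^2 = 826.5625
  (28 - 44.25)^2 = 264.0625
  (13 - 44.25)^2 = 976.5625
  (87 - 44.25)^2 = 1827.5625
  (18 - 44.25)^2 = 689.0625
  (26 - 44.25)^2 = 333.0625
  (75 - 44.25)^2 = 945.5625
  (77 - 44.25)^2 = 1072.5625
  (59 - 44.25)^2 = 217.5625
  (7 - 44.25)^2 = 1387.5625
  (20 - 44.25)^2 = 588.0625
  (48 - 44.25)^2 = 14.0625
Step 3: Sum of squared deviations = 9142.25
Step 4: Population variance = 9142.25 / 12 = 761.8542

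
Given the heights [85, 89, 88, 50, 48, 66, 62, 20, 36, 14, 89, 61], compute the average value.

59

Step 1: Sum all values: 85 + 89 + 88 + 50 + 48 + 66 + 62 + 20 + 36 + 14 + 89 + 61 = 708
Step 2: Count the number of values: n = 12
Step 3: Mean = sum / n = 708 / 12 = 59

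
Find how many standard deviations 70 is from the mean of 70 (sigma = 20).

0

Step 1: Recall the z-score formula: z = (x - mu) / sigma
Step 2: Substitute values: z = (70 - 70) / 20
Step 3: z = 0 / 20 = 0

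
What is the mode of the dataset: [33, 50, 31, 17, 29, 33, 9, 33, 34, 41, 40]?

33

Step 1: Count the frequency of each value:
  9: appears 1 time(s)
  17: appears 1 time(s)
  29: appears 1 time(s)
  31: appears 1 time(s)
  33: appears 3 time(s)
  34: appears 1 time(s)
  40: appears 1 time(s)
  41: appears 1 time(s)
  50: appears 1 time(s)
Step 2: The value 33 appears most frequently (3 times).
Step 3: Mode = 33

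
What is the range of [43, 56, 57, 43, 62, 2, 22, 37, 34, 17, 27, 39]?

60

Step 1: Identify the maximum value: max = 62
Step 2: Identify the minimum value: min = 2
Step 3: Range = max - min = 62 - 2 = 60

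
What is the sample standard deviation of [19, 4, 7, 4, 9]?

6.1887

Step 1: Compute the mean: 8.6
Step 2: Sum of squared deviations from the mean: 153.2
Step 3: Sample variance = 153.2 / 4 = 38.3
Step 4: Standard deviation = sqrt(38.3) = 6.1887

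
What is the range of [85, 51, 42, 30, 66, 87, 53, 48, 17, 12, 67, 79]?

75

Step 1: Identify the maximum value: max = 87
Step 2: Identify the minimum value: min = 12
Step 3: Range = max - min = 87 - 12 = 75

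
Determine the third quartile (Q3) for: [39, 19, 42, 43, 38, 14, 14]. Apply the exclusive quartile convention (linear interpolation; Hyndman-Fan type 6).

42

Step 1: Sort the data: [14, 14, 19, 38, 39, 42, 43]
Step 2: n = 7
Step 3: Using the exclusive quartile method:
  Q1 = 14
  Q2 (median) = 38
  Q3 = 42
  IQR = Q3 - Q1 = 42 - 14 = 28
Step 4: Q3 = 42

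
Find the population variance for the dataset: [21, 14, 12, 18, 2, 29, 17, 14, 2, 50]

173.49

Step 1: Compute the mean: (21 + 14 + 12 + 18 + 2 + 29 + 17 + 14 + 2 + 50) / 10 = 17.9
Step 2: Compute squared deviations from the mean:
  (21 - 17.9)^2 = 9.61
  (14 - 17.9)^2 = 15.21
  (12 - 17.9)^2 = 34.81
  (18 - 17.9)^2 = 0.01
  (2 - 17.9)^2 = 252.81
  (29 - 17.9)^2 = 123.21
  (17 - 17.9)^2 = 0.81
  (14 - 17.9)^2 = 15.21
  (2 - 17.9)^2 = 252.81
  (50 - 17.9)^2 = 1030.41
Step 3: Sum of squared deviations = 1734.9
Step 4: Population variance = 1734.9 / 10 = 173.49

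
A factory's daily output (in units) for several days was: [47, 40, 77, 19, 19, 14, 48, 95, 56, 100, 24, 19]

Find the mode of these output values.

19

Step 1: Count the frequency of each value:
  14: appears 1 time(s)
  19: appears 3 time(s)
  24: appears 1 time(s)
  40: appears 1 time(s)
  47: appears 1 time(s)
  48: appears 1 time(s)
  56: appears 1 time(s)
  77: appears 1 time(s)
  95: appears 1 time(s)
  100: appears 1 time(s)
Step 2: The value 19 appears most frequently (3 times).
Step 3: Mode = 19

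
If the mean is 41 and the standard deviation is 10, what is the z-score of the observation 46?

0.5

Step 1: Recall the z-score formula: z = (x - mu) / sigma
Step 2: Substitute values: z = (46 - 41) / 10
Step 3: z = 5 / 10 = 0.5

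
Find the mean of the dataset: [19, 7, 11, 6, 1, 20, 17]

11.5714

Step 1: Sum all values: 19 + 7 + 11 + 6 + 1 + 20 + 17 = 81
Step 2: Count the number of values: n = 7
Step 3: Mean = sum / n = 81 / 7 = 11.5714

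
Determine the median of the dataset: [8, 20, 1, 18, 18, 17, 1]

17

Step 1: Sort the data in ascending order: [1, 1, 8, 17, 18, 18, 20]
Step 2: The number of values is n = 7.
Step 3: Since n is odd, the median is the middle value at position 4: 17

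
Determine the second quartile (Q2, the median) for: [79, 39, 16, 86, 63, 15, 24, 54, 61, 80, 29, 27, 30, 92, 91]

54

Step 1: Sort the data: [15, 16, 24, 27, 29, 30, 39, 54, 61, 63, 79, 80, 86, 91, 92]
Step 2: n = 15
Step 3: Q2 is the median. Since n is odd, it is the middle value at position 8: 54
Step 4: Q2 = 54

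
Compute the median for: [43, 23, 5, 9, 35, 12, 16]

16

Step 1: Sort the data in ascending order: [5, 9, 12, 16, 23, 35, 43]
Step 2: The number of values is n = 7.
Step 3: Since n is odd, the median is the middle value at position 4: 16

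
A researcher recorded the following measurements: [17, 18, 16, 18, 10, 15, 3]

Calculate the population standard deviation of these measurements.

5.111

Step 1: Compute the mean: 13.8571
Step 2: Sum of squared deviations from the mean: 182.8571
Step 3: Population variance = 182.8571 / 7 = 26.1224
Step 4: Standard deviation = sqrt(26.1224) = 5.111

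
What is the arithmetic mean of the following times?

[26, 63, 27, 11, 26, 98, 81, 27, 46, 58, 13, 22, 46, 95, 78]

47.8

Step 1: Sum all values: 26 + 63 + 27 + 11 + 26 + 98 + 81 + 27 + 46 + 58 + 13 + 22 + 46 + 95 + 78 = 717
Step 2: Count the number of values: n = 15
Step 3: Mean = sum / n = 717 / 15 = 47.8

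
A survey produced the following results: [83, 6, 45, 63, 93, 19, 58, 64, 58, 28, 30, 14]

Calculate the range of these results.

87

Step 1: Identify the maximum value: max = 93
Step 2: Identify the minimum value: min = 6
Step 3: Range = max - min = 93 - 6 = 87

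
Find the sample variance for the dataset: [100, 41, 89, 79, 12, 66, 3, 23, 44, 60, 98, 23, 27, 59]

1024.5275

Step 1: Compute the mean: (100 + 41 + 89 + 79 + 12 + 66 + 3 + 23 + 44 + 60 + 98 + 23 + 27 + 59) / 14 = 51.7143
Step 2: Compute squared deviations from the mean:
  (100 - 51.7143)^2 = 2331.5102
  (41 - 51.7143)^2 = 114.7959
  (89 - 51.7143)^2 = 1390.2245
  (79 - 51.7143)^2 = 744.5102
  (12 - 51.7143)^2 = 1577.2245
  (66 - 51.7143)^2 = 204.0816
  (3 - 51.7143)^2 = 2373.0816
  (23 - 51.7143)^2 = 824.5102
  (44 - 51.7143)^2 = 59.5102
  (60 - 51.7143)^2 = 68.6531
  (98 - 51.7143)^2 = 2142.3673
  (23 - 51.7143)^2 = 824.5102
  (27 - 51.7143)^2 = 610.7959
  (59 - 51.7143)^2 = 53.0816
Step 3: Sum of squared deviations = 13318.8571
Step 4: Sample variance = 13318.8571 / 13 = 1024.5275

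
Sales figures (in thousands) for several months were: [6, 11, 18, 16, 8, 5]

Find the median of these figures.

9.5

Step 1: Sort the data in ascending order: [5, 6, 8, 11, 16, 18]
Step 2: The number of values is n = 6.
Step 3: Since n is even, the median is the average of positions 3 and 4:
  Median = (8 + 11) / 2 = 9.5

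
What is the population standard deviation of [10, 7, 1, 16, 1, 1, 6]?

5.2372

Step 1: Compute the mean: 6
Step 2: Sum of squared deviations from the mean: 192
Step 3: Population variance = 192 / 7 = 27.4286
Step 4: Standard deviation = sqrt(27.4286) = 5.2372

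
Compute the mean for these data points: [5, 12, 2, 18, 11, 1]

8.1667

Step 1: Sum all values: 5 + 12 + 2 + 18 + 11 + 1 = 49
Step 2: Count the number of values: n = 6
Step 3: Mean = sum / n = 49 / 6 = 8.1667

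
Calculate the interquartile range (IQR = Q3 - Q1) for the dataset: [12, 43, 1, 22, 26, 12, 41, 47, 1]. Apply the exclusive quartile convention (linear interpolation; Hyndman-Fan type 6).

35.5

Step 1: Sort the data: [1, 1, 12, 12, 22, 26, 41, 43, 47]
Step 2: n = 9
Step 3: Using the exclusive quartile method:
  Q1 = 6.5
  Q2 (median) = 22
  Q3 = 42
  IQR = Q3 - Q1 = 42 - 6.5 = 35.5
Step 4: IQR = 35.5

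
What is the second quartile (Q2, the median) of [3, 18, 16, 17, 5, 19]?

16.5

Step 1: Sort the data: [3, 5, 16, 17, 18, 19]
Step 2: n = 6
Step 3: Q2 is the median. Since n is even, it is the average of the values at positions 3 and 4:
  Q2 = (16 + 17) / 2 = 16.5
Step 4: Q2 = 16.5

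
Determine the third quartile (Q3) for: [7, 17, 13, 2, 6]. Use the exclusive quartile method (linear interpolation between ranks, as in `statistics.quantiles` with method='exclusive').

15

Step 1: Sort the data: [2, 6, 7, 13, 17]
Step 2: n = 5
Step 3: Using the exclusive quartile method:
  Q1 = 4
  Q2 (median) = 7
  Q3 = 15
  IQR = Q3 - Q1 = 15 - 4 = 11
Step 4: Q3 = 15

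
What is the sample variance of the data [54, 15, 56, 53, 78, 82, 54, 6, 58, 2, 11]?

833.8545

Step 1: Compute the mean: (54 + 15 + 56 + 53 + 78 + 82 + 54 + 6 + 58 + 2 + 11) / 11 = 42.6364
Step 2: Compute squared deviations from the mean:
  (54 - 42.6364)^2 = 129.1322
  (15 - 42.6364)^2 = 763.7686
  (56 - 42.6364)^2 = 178.5868
  (53 - 42.6364)^2 = 107.405
  (78 - 42.6364)^2 = 1250.5868
  (82 - 42.6364)^2 = 1549.4959
  (54 - 42.6364)^2 = 129.1322
  (6 - 42.6364)^2 = 1342.2231
  (58 - 42.6364)^2 = 236.0413
  (2 - 42.6364)^2 = 1651.314
  (11 - 42.6364)^2 = 1000.8595
Step 3: Sum of squared deviations = 8338.5455
Step 4: Sample variance = 8338.5455 / 10 = 833.8545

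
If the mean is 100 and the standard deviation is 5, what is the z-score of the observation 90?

-2

Step 1: Recall the z-score formula: z = (x - mu) / sigma
Step 2: Substitute values: z = (90 - 100) / 5
Step 3: z = -10 / 5 = -2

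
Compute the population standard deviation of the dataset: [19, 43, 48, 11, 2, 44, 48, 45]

17.5143

Step 1: Compute the mean: 32.5
Step 2: Sum of squared deviations from the mean: 2454
Step 3: Population variance = 2454 / 8 = 306.75
Step 4: Standard deviation = sqrt(306.75) = 17.5143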